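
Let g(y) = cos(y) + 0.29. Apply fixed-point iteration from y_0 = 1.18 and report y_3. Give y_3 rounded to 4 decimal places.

0.7673

y_1 = g(1.180000) = 0.670925
y_2 = g(0.670925) = 1.073247
y_3 = g(1.073247) = 0.767273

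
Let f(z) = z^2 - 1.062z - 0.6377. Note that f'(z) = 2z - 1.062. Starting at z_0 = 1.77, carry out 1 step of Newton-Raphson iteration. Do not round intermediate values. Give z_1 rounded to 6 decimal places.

1.521630

z_0 = 1.770000: f = 0.615460, f' = 2.478000 → z_1 = 1.770000 - (0.615460)/(2.478000) = 1.521630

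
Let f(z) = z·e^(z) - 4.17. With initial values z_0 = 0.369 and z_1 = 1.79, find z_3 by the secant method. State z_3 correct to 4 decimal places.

1.0953

Secant update: z_(k+1) = z_k − f(z_k)·(z_k − z_(k-1))/(f(z_k) − f(z_(k-1))).
f(z_0) = -3.636320, f(z_1) = 6.551120
z_2 = 1.790000 - (6.551120)·(1.790000 - 0.369000)/(6.551120 - (-3.636320)) = 0.876214; f(z_2) = -2.065519
z_3 = 0.876214 - (-2.065519)·(0.876214 - 1.790000)/(-2.065519 - (6.551120)) = 1.095260; f(z_3) = -0.895216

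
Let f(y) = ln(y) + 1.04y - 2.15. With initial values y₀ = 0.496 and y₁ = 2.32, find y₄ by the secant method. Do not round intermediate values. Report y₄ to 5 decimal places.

Secant update: y_(k+1) = y_k − f(y_k)·(y_k − y_(k-1))/(f(y_k) − f(y_(k-1))).
f(y_0) = -2.335339, f(y_1) = 1.104367
y_2 = 2.320000 - (1.104367)·(2.320000 - 0.496000)/(1.104367 - (-2.335339)) = 1.734379; f(y_2) = 0.204403
y_3 = 1.734379 - (0.204403)·(1.734379 - 2.320000)/(0.204403 - (1.104367)) = 1.601370; f(y_3) = -0.013715
y_4 = 1.601370 - (-0.013715)·(1.601370 - 1.734379)/(-0.013715 - (0.204403)) = 1.609734; f(y_4) = 0.000192

1.60973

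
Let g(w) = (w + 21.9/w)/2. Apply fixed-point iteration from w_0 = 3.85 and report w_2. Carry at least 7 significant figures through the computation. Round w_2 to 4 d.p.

w_1 = g(3.850000) = 4.769156
w_2 = g(4.769156) = 4.680582

4.6806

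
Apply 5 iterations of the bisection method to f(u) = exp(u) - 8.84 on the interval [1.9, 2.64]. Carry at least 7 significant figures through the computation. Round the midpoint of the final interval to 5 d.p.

f(1.900000) = -2.154106, f(2.640000) = 5.173204 (opposite signs)
step 1: m = 2.270000, f(m) = 0.839401 > 0 → root in [1.900000, 2.270000]
step 2: m = 2.085000, f(m) = -0.795409 < 0 → root in [2.085000, 2.270000]
step 3: m = 2.177500, f(m) = -0.015782 < 0 → root in [2.177500, 2.270000]
step 4: m = 2.223750, f(m) = 0.401923 > 0 → root in [2.177500, 2.223750]
step 5: m = 2.200625, f(m) = 0.190656 > 0 → root in [2.177500, 2.200625]
Midpoint of [2.177500, 2.200625] = 2.189063

2.18906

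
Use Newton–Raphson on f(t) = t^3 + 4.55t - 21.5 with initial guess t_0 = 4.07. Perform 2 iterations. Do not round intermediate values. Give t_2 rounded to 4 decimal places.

Newton update: t ← t − f(t)/f'(t).
f'(t) = 3t^2 + 4.55
t_0 = 4.070000: f = 64.437643, f' = 54.244700 → t_1 = 4.070000 - (64.437643)/(54.244700) = 2.882093
t_1 = 2.882093: f = 15.553522, f' = 29.469385 → t_2 = 2.882093 - (15.553522)/(29.469385) = 2.354308

2.3543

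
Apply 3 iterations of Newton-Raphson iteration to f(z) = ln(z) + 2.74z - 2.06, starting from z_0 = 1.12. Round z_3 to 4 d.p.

f'(z) = 1/z + 2.74
z_0 = 1.120000: f = 1.122129, f' = 3.632857 → z_1 = 1.120000 - (1.122129)/(3.632857) = 0.811117
z_1 = 0.811117: f = -0.046883, f' = 3.972868 → z_2 = 0.811117 - (-0.046883)/(3.972868) = 0.822918
z_2 = 0.822918: f = -0.000105, f' = 3.955188 → z_3 = 0.822918 - (-0.000105)/(3.955188) = 0.822944

0.8229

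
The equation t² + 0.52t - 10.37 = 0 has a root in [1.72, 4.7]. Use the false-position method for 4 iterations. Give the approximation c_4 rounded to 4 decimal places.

2.9676

f(1.720000) = -6.517200, f(4.700000) = 14.164000
step 1: c = 2.659078, f(c) = -1.916585 < 0 → new bracket [2.659078, 4.700000]
step 2: c = 2.902328, f(c) = -0.437284 < 0 → new bracket [2.902328, 4.700000]
step 3: c = 2.956165, f(c) = -0.093883 < 0 → new bracket [2.956165, 4.700000]
step 4: c = 2.967647, f(c) = -0.019892 < 0 → new bracket [2.967647, 4.700000]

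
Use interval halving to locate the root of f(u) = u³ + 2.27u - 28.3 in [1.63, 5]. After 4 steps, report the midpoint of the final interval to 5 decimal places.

f(1.630000) = -20.269153, f(5.000000) = 108.050000 (opposite signs)
step 1: m = 3.315000, f(m) = 15.654331 > 0 → root in [1.630000, 3.315000]
step 2: m = 2.472500, f(m) = -7.572399 < 0 → root in [2.472500, 3.315000]
step 3: m = 2.893750, f(m) = 2.500465 > 0 → root in [2.472500, 2.893750]
step 4: m = 2.683125, f(m) = -2.893061 < 0 → root in [2.683125, 2.893750]
Midpoint of [2.683125, 2.893750] = 2.788437

2.78844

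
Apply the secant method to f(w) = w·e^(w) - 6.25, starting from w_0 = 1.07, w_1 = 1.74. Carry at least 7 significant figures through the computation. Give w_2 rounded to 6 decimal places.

1.378727

Secant update: w_(k+1) = w_k − f(w_k)·(w_k − w_(k-1))/(f(w_k) − f(w_(k-1))).
f(w_0) = -3.130544, f(w_1) = 3.663378
w_2 = 1.740000 - (3.663378)·(1.740000 - 1.070000)/(3.663378 - (-3.130544)) = 1.378727; f(w_2) = -0.776671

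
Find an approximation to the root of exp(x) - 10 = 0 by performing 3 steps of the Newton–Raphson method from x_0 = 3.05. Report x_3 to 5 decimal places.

Newton update: x ← x − f(x)/f'(x).
f'(x) = exp(x)
x_0 = 3.050000: f = 11.115344, f' = 21.115344 → x_1 = 3.050000 - (11.115344)/(21.115344) = 2.523589
x_1 = 2.523589: f = 2.473286, f' = 12.473286 → x_2 = 2.523589 - (2.473286)/(12.473286) = 2.325303
x_2 = 2.325303: f = 0.229775, f' = 10.229775 → x_3 = 2.325303 - (0.229775)/(10.229775) = 2.302841

2.30284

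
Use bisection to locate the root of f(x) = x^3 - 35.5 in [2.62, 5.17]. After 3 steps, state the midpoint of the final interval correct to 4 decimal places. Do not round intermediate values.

3.4169

f(2.620000) = -17.515272, f(5.170000) = 102.688413 (opposite signs)
step 1: m = 3.895000, f(m) = 23.591142 > 0 → root in [2.620000, 3.895000]
step 2: m = 3.257500, f(m) = -0.933670 < 0 → root in [3.257500, 3.895000]
step 3: m = 3.576250, f(m) = 10.238678 > 0 → root in [3.257500, 3.576250]
Midpoint of [3.257500, 3.576250] = 3.416875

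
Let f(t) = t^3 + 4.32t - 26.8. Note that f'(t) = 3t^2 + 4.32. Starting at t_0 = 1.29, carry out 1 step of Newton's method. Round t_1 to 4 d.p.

t_0 = 1.290000: f = -19.080511, f' = 9.312300 → t_1 = 1.290000 - (-19.080511)/(9.312300) = 3.338958

3.3390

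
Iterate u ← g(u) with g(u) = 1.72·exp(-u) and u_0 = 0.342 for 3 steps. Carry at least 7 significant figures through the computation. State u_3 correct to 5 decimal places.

u_1 = g(0.342000) = 1.221799
u_2 = g(1.221799) = 0.506883
u_3 = g(0.506883) = 1.036077

1.03608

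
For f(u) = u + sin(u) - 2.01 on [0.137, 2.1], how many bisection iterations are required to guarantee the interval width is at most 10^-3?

11

Initial width b − a = 2.1 − 0.137 = 1.963000.
After n steps the width is (b−a)/2^n; need (b−a)/2^n ≤ 10^-3.
So n ≥ log₂(1.963000/10^-3) = log₂(1963.0000) ≈ 10.9388.
Hence n = 11.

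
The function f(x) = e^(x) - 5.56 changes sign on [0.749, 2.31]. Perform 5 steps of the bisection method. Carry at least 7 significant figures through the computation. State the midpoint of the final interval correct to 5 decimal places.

1.70023

f(0.749000) = -3.445116, f(2.310000) = 4.514425 (opposite signs)
step 1: m = 1.529500, f(m) = -0.944132 < 0 → root in [1.529500, 2.310000]
step 2: m = 1.919750, f(m) = 1.259253 > 0 → root in [1.529500, 1.919750]
step 3: m = 1.724625, f(m) = 0.050417 > 0 → root in [1.529500, 1.724625]
step 4: m = 1.627063, f(m) = -0.471096 < 0 → root in [1.627063, 1.724625]
step 5: m = 1.675844, f(m) = -0.216698 < 0 → root in [1.675844, 1.724625]
Midpoint of [1.675844, 1.724625] = 1.700234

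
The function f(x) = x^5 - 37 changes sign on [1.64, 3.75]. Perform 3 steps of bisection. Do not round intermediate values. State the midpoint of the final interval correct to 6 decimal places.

2.035625

f(1.640000) = -25.136325, f(3.750000) = 704.577148 (opposite signs)
step 1: m = 2.695000, f(m) = 105.165379 > 0 → root in [1.640000, 2.695000]
step 2: m = 2.167500, f(m) = 10.840480 > 0 → root in [1.640000, 2.167500]
step 3: m = 1.903750, f(m) = -11.993692 < 0 → root in [1.903750, 2.167500]
Midpoint of [1.903750, 2.167500] = 2.035625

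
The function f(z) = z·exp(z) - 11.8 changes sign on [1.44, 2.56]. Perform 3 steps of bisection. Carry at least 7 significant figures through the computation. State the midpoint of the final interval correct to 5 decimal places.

1.79000

f(1.440000) = -5.722198, f(2.560000) = 21.315692 (opposite signs)
step 1: m = 2.000000, f(m) = 2.978112 > 0 → root in [1.440000, 2.000000]
step 2: m = 1.720000, f(m) = -2.194611 < 0 → root in [1.720000, 2.000000]
step 3: m = 1.860000, f(m) = 0.148150 > 0 → root in [1.720000, 1.860000]
Midpoint of [1.720000, 1.860000] = 1.790000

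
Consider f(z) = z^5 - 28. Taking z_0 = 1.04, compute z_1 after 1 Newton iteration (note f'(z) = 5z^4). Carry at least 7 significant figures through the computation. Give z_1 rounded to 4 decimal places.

5.6189

Newton update: z ← z − f(z)/f'(z).
z_0 = 1.040000: f = -26.783347, f' = 5.849293 → z_1 = 1.040000 - (-26.783347)/(5.849293) = 5.618903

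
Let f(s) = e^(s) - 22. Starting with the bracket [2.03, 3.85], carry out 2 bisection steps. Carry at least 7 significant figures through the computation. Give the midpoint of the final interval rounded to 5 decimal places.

f(2.030000) = -14.385914, f(3.850000) = 24.993063 (opposite signs)
step 1: m = 2.940000, f(m) = -3.084154 < 0 → root in [2.940000, 3.850000]
step 2: m = 3.395000, f(m) = 7.814653 > 0 → root in [2.940000, 3.395000]
Midpoint of [2.940000, 3.395000] = 3.167500

3.16750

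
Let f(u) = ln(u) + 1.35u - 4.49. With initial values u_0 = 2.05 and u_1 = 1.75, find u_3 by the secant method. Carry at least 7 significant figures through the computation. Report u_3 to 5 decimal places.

Secant update: u_(k+1) = u_k − f(u_k)·(u_k − u_(k-1))/(f(u_k) − f(u_(k-1))).
f(u_0) = -1.004660, f(u_1) = -1.567884
u_2 = 1.750000 - (-1.567884)·(1.750000 - 2.050000)/(-1.567884 - (-1.004660)) = 2.585130; f(u_2) = -0.050299
u_3 = 2.585130 - (-0.050299)·(2.585130 - 1.750000)/(-0.050299 - (-1.567884)) = 2.612809; f(u_3) = -0.002281

2.61281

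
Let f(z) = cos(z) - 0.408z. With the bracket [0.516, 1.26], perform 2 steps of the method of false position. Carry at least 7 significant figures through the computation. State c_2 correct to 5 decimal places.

False-position update: c = (a·f(b) − b·f(a))/(f(b) − f(a)); replace the endpoint whose sign matches f(c).
f(0.516000) = 0.659272, f(1.260000) = -0.208263
step 1: c = 1.081393, f(c) = 0.028891 > 0 → new bracket [1.081393, 1.260000]
step 2: c = 1.103152, f(c) = 0.000699 > 0 → new bracket [1.103152, 1.260000]

1.10315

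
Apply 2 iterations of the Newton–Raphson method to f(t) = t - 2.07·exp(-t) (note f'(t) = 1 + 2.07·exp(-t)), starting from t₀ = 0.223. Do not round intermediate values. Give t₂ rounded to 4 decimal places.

t_0 = 0.223000: f = -1.433238, f' = 2.656238 → t_1 = 0.223000 - (-1.433238)/(2.656238) = 0.762574
t_1 = 0.762574: f = -0.203006, f' = 1.965581 → t_2 = 0.762574 - (-0.203006)/(1.965581) = 0.865855

0.8659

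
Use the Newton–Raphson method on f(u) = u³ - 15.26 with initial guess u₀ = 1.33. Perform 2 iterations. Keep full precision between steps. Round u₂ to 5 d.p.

f'(u) = 3u²
u_0 = 1.330000: f = -12.907363, f' = 5.306700 → u_1 = 1.330000 - (-12.907363)/(5.306700) = 3.762277
u_1 = 3.762277: f = 37.993998, f' = 42.464179 → u_2 = 3.762277 - (37.993998)/(42.464179) = 2.867546

2.86755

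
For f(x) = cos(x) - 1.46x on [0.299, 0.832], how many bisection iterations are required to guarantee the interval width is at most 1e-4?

13

Initial width b − a = 0.832 − 0.299 = 0.533000.
After n steps the width is (b−a)/2^n; need (b−a)/2^n ≤ 1e-4.
So n ≥ log₂(0.533000/1e-4) = log₂(5330.0000) ≈ 12.3799.
Hence n = 13.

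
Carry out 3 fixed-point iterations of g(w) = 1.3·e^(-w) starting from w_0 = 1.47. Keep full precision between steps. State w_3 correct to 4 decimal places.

w_1 = g(1.470000) = 0.298903
w_2 = g(0.298903) = 0.964121
w_3 = g(0.964121) = 0.495714

0.4957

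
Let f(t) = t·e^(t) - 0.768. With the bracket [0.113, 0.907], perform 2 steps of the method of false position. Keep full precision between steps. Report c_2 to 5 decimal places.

0.43744

f(0.113000) = -0.641482, f(0.907000) = 1.478531
step 1: c = 0.353252, f(c) = -0.265079 < 0 → new bracket [0.353252, 0.907000]
step 2: c = 0.437437, f(c) = -0.090526 < 0 → new bracket [0.437437, 0.907000]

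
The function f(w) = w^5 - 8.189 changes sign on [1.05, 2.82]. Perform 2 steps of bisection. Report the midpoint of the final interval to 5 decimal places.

1.71375

f(1.050000) = -6.912718, f(2.820000) = 170.149677 (opposite signs)
step 1: m = 1.935000, f(m) = 18.938192 > 0 → root in [1.050000, 1.935000]
step 2: m = 1.492500, f(m) = -0.783205 < 0 → root in [1.492500, 1.935000]
Midpoint of [1.492500, 1.935000] = 1.713750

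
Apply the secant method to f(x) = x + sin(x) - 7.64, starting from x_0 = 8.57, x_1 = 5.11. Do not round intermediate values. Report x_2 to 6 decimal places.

Secant update: x_(k+1) = x_k − f(x_k)·(x_k − x_(k-1))/(f(x_k) − f(x_(k-1))).
f(x_0) = 1.684425, f(x_1) = -3.451989
x_2 = 5.110000 - (-3.451989)·(5.110000 - 8.570000)/(-3.451989 - (1.684425)) = 7.435335; f(x_2) = 0.708974

7.435335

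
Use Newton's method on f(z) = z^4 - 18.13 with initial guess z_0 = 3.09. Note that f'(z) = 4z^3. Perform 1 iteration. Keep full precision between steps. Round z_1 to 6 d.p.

2.471125

Newton update: z ← z − f(z)/f'(z).
z_0 = 3.090000: f = 73.036214, f' = 118.014516 → z_1 = 3.090000 - (73.036214)/(118.014516) = 2.471125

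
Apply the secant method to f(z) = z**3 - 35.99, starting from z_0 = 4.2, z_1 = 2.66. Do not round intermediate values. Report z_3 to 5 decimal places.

f(z_0) = 38.098000, f(z_1) = -17.168904
z_2 = 2.660000 - (-17.168904)·(2.660000 - 4.200000)/(-17.168904 - (38.098000)) = 3.138408; f(z_2) = -5.077931
z_3 = 3.138408 - (-5.077931)·(3.138408 - 2.660000)/(-5.077931 - (-17.168904)) = 3.339328; f(z_3) = 1.247216

3.33933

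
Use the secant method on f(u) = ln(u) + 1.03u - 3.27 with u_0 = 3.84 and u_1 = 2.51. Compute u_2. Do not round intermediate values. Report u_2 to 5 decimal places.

2.33545

f(u_0) = 2.030672, f(u_1) = 0.235583
u_2 = 2.510000 - (0.235583)·(2.510000 - 3.840000)/(0.235583 - (2.030672)) = 2.335454; f(u_2) = -0.016276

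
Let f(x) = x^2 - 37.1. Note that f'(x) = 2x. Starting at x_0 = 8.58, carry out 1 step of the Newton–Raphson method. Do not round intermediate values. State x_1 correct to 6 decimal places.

6.452005

x_0 = 8.580000: f = 36.516400, f' = 17.160000 → x_1 = 8.580000 - (36.516400)/(17.160000) = 6.452005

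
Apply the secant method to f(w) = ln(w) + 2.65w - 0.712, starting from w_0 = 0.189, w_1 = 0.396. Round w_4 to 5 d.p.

Secant update: w_(k+1) = w_k − f(w_k)·(w_k − w_(k-1))/(f(w_k) − f(w_(k-1))).
f(w_0) = -1.877158, f(w_1) = -0.588941
w_2 = 0.396000 - (-0.588941)·(0.396000 - 0.189000)/(-0.588941 - (-1.877158)) = 0.490635; f(w_2) = -0.123871
w_3 = 0.490635 - (-0.123871)·(0.490635 - 0.396000)/(-0.123871 - (-0.588941)) = 0.515841; f(w_3) = -0.006977
w_4 = 0.515841 - (-0.006977)·(0.515841 - 0.490635)/(-0.006977 - (-0.123871)) = 0.517346; f(w_4) = -0.000078

0.51735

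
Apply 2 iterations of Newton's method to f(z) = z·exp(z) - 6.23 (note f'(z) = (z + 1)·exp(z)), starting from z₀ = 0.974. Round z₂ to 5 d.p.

1.48434

z_0 = 0.974000: f = -3.650344, f' = 5.228173 → z_1 = 0.974000 - (-3.650344)/(5.228173) = 1.672206
z_1 = 1.672206: f = 2.672662, f' = 14.226564 → z_2 = 1.672206 - (2.672662)/(14.226564) = 1.484342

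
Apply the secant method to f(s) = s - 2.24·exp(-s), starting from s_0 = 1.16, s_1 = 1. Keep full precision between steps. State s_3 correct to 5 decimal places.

f(s_0) = 0.457791, f(s_1) = 0.175950
s_2 = 1.000000 - (0.175950)·(1.000000 - 1.160000)/(0.175950 - (0.457791)) = 0.900114; f(s_2) = -0.010499
s_3 = 0.900114 - (-0.010499)·(0.900114 - 1.000000)/(-0.010499 - (0.175950)) = 0.905738; f(s_3) = 0.000233

0.90574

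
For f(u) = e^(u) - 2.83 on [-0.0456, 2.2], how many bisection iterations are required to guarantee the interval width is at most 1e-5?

Initial width b − a = 2.2 − -0.0456 = 2.245600.
After n steps the width is (b−a)/2^n; need (b−a)/2^n ≤ 1e-5.
So n ≥ log₂(2.245600/1e-5) = log₂(224560.0000) ≈ 17.7767.
Hence n = 18.

18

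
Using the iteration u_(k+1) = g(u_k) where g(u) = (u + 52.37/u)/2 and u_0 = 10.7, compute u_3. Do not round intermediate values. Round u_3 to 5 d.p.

7.23674

u_1 = g(10.700000) = 7.797196
u_2 = g(7.797196) = 7.256857
u_3 = g(7.256857) = 7.236740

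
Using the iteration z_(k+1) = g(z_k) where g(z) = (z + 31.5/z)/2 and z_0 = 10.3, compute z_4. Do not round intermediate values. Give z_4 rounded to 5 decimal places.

5.61249

z_1 = g(10.300000) = 6.679126
z_2 = g(6.679126) = 5.697656
z_3 = g(5.697656) = 5.613123
z_4 = g(5.613123) = 5.612486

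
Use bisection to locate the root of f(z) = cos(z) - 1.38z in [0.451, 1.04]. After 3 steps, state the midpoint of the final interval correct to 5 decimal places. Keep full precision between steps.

f(0.451000) = 0.277632, f(1.040000) = -0.928980 (opposite signs)
step 1: m = 0.745500, f(m) = -0.294041 < 0 → root in [0.451000, 0.745500]
step 2: m = 0.598250, f(m) = 0.000737 > 0 → root in [0.598250, 0.745500]
step 3: m = 0.671875, f(m) = -0.144532 < 0 → root in [0.598250, 0.671875]
Midpoint of [0.598250, 0.671875] = 0.635063

0.63506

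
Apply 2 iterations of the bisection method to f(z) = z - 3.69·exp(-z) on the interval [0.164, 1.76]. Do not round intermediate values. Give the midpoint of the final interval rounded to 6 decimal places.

1.161500

f(0.164000) = -2.967858, f(1.760000) = 1.125154 (opposite signs)
step 1: m = 0.962000, f(m) = -0.448052 < 0 → root in [0.962000, 1.760000]
step 2: m = 1.361000, f(m) = 0.414868 > 0 → root in [0.962000, 1.361000]
Midpoint of [0.962000, 1.361000] = 1.161500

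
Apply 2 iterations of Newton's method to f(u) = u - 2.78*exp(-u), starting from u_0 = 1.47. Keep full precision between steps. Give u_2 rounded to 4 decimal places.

Newton update: u ← u − f(u)/f'(u).
f'(u) = 1 + 2.78*exp(-u)
u_0 = 1.470000: f = 0.830807, f' = 1.639193 → u_1 = 1.470000 - (0.830807)/(1.639193) = 0.963161
u_1 = 0.963161: f = -0.097922, f' = 2.061083 → u_2 = 0.963161 - (-0.097922)/(2.061083) = 1.010671

1.0107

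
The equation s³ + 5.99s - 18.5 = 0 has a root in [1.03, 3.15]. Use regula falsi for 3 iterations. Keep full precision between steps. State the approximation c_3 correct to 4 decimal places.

1.8759

False-position update: c = (a·f(b) − b·f(a))/(f(b) − f(a)); replace the endpoint whose sign matches f(c).
f(1.030000) = -11.237573, f(3.150000) = 31.624375
step 1: c = 1.585823, f(c) = -5.012838 < 0 → new bracket [1.585823, 3.150000]
step 2: c = 1.799839, f(c) = -1.888523 < 0 → new bracket [1.799839, 3.150000]
step 3: c = 1.875924, f(c) = -0.661671 < 0 → new bracket [1.875924, 3.150000]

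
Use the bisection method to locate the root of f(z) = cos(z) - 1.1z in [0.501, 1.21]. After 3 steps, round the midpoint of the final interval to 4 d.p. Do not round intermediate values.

f(0.501000) = 0.326003, f(1.210000) = -0.977981 (opposite signs)
step 1: m = 0.855500, f(m) = -0.285209 < 0 → root in [0.501000, 0.855500]
step 2: m = 0.678250, f(m) = 0.032597 > 0 → root in [0.678250, 0.855500]
step 3: m = 0.766875, f(m) = -0.123480 < 0 → root in [0.678250, 0.766875]
Midpoint of [0.678250, 0.766875] = 0.722562

0.7226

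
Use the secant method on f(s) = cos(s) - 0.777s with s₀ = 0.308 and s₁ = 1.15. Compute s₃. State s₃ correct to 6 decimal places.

0.847457

Secant update: s_(k+1) = s_k − f(s_k)·(s_k − s_(k-1))/(f(s_k) − f(s_(k-1))).
f(s_0) = 0.713626, f(s_1) = -0.485063
s_2 = 1.150000 - (-0.485063)·(1.150000 - 0.308000)/(-0.485063 - (0.713626)) = 0.809275; f(s_2) = 0.061216
s_3 = 0.809275 - (0.061216)·(0.809275 - 1.150000)/(0.061216 - (-0.485063)) = 0.847457; f(s_3) = 0.003417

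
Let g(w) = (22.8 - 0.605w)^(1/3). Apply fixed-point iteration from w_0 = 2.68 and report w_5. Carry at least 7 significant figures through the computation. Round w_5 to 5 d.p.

2.76450

w_1 = g(2.680000) = 2.766723
w_2 = g(2.766723) = 2.764437
w_3 = g(2.764437) = 2.764497
w_4 = g(2.764497) = 2.764496
w_5 = g(2.764496) = 2.764496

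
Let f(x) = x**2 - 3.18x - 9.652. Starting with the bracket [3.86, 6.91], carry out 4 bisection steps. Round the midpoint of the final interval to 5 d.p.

5.09906

f(3.860000) = -7.027200, f(6.910000) = 16.122300 (opposite signs)
step 1: m = 5.385000, f(m) = 2.221925 > 0 → root in [3.860000, 5.385000]
step 2: m = 4.622500, f(m) = -2.984044 < 0 → root in [4.622500, 5.385000]
step 3: m = 5.003750, f(m) = -0.526411 < 0 → root in [5.003750, 5.385000]
step 4: m = 5.194375, f(m) = 0.811419 > 0 → root in [5.003750, 5.194375]
Midpoint of [5.003750, 5.194375] = 5.099063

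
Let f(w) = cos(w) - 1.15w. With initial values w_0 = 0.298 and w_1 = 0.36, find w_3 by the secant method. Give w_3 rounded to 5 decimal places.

f(w_0) = 0.613226, f(w_1) = 0.521897
w_2 = 0.360000 - (0.521897)·(0.360000 - 0.298000)/(0.521897 - (0.613226)) = 0.714298; f(w_2) = -0.065889
w_3 = 0.714298 - (-0.065889)·(0.714298 - 0.360000)/(-0.065889 - (0.521897)) = 0.674582; f(w_3) = 0.005199

0.67458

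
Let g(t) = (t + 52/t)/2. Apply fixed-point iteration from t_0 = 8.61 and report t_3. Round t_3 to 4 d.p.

7.2111

t_1 = g(8.610000) = 7.324744
t_2 = g(7.324744) = 7.211984
t_3 = g(7.211984) = 7.211103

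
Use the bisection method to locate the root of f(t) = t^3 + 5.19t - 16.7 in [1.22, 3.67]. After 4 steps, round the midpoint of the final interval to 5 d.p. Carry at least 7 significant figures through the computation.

f(1.220000) = -8.552352, f(3.670000) = 51.778163 (opposite signs)
step 1: m = 2.445000, f(m) = 10.605821 > 0 → root in [1.220000, 2.445000]
step 2: m = 1.832500, f(m) = -1.035687 < 0 → root in [1.832500, 2.445000]
step 3: m = 2.138750, f(m) = 4.183293 > 0 → root in [1.832500, 2.138750]
step 4: m = 1.985625, f(m) = 1.434131 > 0 → root in [1.832500, 1.985625]
Midpoint of [1.832500, 1.985625] = 1.909063

1.90906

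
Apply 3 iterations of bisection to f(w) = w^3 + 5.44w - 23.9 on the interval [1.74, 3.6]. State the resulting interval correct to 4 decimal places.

[2.2050, 2.4375]

f(1.740000) = -9.166376, f(3.600000) = 42.340000 (opposite signs)
step 1: m = 2.670000, f(m) = 9.658963 > 0 → root in [1.740000, 2.670000]
step 2: m = 2.205000, f(m) = -1.184035 < 0 → root in [2.205000, 2.670000]
step 3: m = 2.437500, f(m) = 3.842178 > 0 → root in [2.205000, 2.437500]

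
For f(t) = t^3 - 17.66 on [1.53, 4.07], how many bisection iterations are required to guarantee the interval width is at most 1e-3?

12

Initial width b − a = 4.07 − 1.53 = 2.540000.
After n steps the width is (b−a)/2^n; need (b−a)/2^n ≤ 1e-3.
So n ≥ log₂(2.540000/1e-3) = log₂(2540.0000) ≈ 11.3106.
Hence n = 12.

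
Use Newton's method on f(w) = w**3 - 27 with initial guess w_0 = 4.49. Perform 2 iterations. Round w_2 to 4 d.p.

3.0538

Newton update: w ← w − f(w)/f'(w).
f'(w) = 3w**2
w_0 = 4.490000: f = 63.518849, f' = 60.480300 → w_1 = 4.490000 - (63.518849)/(60.480300) = 3.439760
w_1 = 3.439760: f = 13.699053, f' = 35.495840 → w_2 = 3.439760 - (13.699053)/(35.495840) = 3.053826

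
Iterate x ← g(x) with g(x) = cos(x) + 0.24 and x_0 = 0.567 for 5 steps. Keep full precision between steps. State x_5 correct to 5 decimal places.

0.95042

x_1 = g(0.567000) = 1.083516
x_2 = g(1.083516) = 0.708224
x_3 = g(0.708224) = 0.999518
x_4 = g(0.999518) = 0.780708
x_5 = g(0.780708) = 0.950416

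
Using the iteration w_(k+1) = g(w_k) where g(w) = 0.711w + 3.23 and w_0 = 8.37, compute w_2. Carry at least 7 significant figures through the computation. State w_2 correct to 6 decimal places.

w_1 = g(8.370000) = 9.181070
w_2 = g(9.181070) = 9.757741

9.757741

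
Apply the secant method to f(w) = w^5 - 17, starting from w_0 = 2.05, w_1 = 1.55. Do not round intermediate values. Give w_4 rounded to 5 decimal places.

f(w_0) = 19.205063, f(w_1) = -8.053390
w_2 = 1.550000 - (-8.053390)·(1.550000 - 2.050000)/(-8.053390 - (19.205063)) = 1.697723; f(w_2) = -2.896272
w_3 = 1.697723 - (-2.896272)·(1.697723 - 1.550000)/(-2.896272 - (-8.053390)) = 1.780685; f(w_3) = 0.903396
w_4 = 1.780685 - (0.903396)·(1.780685 - 1.697723)/(0.903396 - (-2.896272)) = 1.760960; f(w_4) = -0.066465

1.76096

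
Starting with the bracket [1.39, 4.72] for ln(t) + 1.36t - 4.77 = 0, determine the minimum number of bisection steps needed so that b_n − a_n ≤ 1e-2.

9

Initial width b − a = 4.72 − 1.39 = 3.330000.
After n steps the width is (b−a)/2^n; need (b−a)/2^n ≤ 1e-2.
So n ≥ log₂(3.330000/1e-2) = log₂(333.0000) ≈ 8.3794.
Hence n = 9.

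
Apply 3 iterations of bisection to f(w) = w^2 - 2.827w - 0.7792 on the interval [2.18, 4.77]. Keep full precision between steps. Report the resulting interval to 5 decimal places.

[2.82750, 3.15125]

f(2.180000) = -2.189660, f(4.770000) = 8.488910 (opposite signs)
step 1: m = 3.475000, f(m) = 1.472600 > 0 → root in [2.180000, 3.475000]
step 2: m = 2.827500, f(m) = -0.777786 < 0 → root in [2.827500, 3.475000]
step 3: m = 3.151250, f(m) = 0.242593 > 0 → root in [2.827500, 3.151250]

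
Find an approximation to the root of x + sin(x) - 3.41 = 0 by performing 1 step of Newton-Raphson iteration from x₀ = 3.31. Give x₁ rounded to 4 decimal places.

22.2265

Newton update: x ← x − f(x)/f'(x).
f'(x) = 1 + cos(x)
x_0 = 3.310000: f = -0.267612, f' = 0.014147 → x_1 = 3.310000 - (-0.267612)/(0.014147) = 22.226505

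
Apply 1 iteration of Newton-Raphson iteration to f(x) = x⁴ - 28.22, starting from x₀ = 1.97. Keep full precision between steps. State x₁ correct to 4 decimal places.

2.4003

f'(x) = 4x³
x_0 = 1.970000: f = -13.158615, f' = 30.581492 → x_1 = 1.970000 - (-13.158615)/(30.581492) = 2.400280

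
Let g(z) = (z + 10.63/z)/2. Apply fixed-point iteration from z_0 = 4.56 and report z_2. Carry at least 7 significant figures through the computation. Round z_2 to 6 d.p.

3.265345

z_1 = g(4.560000) = 3.445570
z_2 = g(3.445570) = 3.265345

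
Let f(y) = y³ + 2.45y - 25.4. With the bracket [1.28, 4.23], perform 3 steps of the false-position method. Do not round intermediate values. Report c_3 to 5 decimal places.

2.55232

f(1.280000) = -20.166848, f(4.230000) = 60.650467
step 1: c = 2.016132, f(c) = -12.265329 < 0 → new bracket [2.016132, 4.230000]
step 2: c = 2.388532, f(c) = -5.921327 < 0 → new bracket [2.388532, 4.230000]
step 3: c = 2.552324, f(c) = -2.520061 < 0 → new bracket [2.552324, 4.230000]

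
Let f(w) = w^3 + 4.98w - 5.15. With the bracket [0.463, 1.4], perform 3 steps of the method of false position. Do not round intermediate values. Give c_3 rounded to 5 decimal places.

0.88924

False-position update: c = (a·f(b) − b·f(a))/(f(b) − f(a)); replace the endpoint whose sign matches f(c).
f(0.463000) = -2.745007, f(1.400000) = 4.566000
step 1: c = 0.814808, f(c) = -0.551294 < 0 → new bracket [0.814808, 1.400000]
step 2: c = 0.877852, f(c) = -0.101805 < 0 → new bracket [0.877852, 1.400000]
step 3: c = 0.889240, f(c) = -0.018422 < 0 → new bracket [0.889240, 1.400000]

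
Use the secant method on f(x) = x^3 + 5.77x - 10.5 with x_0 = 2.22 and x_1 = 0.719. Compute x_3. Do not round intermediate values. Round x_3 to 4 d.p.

f(x_0) = 13.250448, f(x_1) = -5.979675
x_2 = 0.719000 - (-5.979675)·(0.719000 - 2.220000)/(-5.979675 - (13.250448)) = 1.185741; f(x_2) = -1.991141
x_3 = 1.185741 - (-1.991141)·(1.185741 - 0.719000)/(-1.991141 - (-5.979675)) = 1.418746; f(x_3) = 0.541876

1.4187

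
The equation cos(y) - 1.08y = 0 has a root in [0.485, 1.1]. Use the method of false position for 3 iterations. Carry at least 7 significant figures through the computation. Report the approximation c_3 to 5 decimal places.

0.70503

f(0.485000) = 0.360875, f(1.100000) = -0.734404
step 1: c = 0.687632, f(c) = 0.030109 > 0 → new bracket [0.687632, 1.100000]
step 2: c = 0.703872, f(c) = 0.002160 > 0 → new bracket [0.703872, 1.100000]
step 3: c = 0.705034, f(c) = 0.000153 > 0 → new bracket [0.705034, 1.100000]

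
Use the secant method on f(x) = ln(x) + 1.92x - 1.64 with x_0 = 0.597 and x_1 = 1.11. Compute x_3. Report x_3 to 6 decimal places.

f(x_0) = -1.009598, f(x_1) = 0.595560
x_2 = 1.110000 - (0.595560)·(1.110000 - 0.597000)/(0.595560 - (-1.009598)) = 0.919662; f(x_2) = 0.042003
x_3 = 0.919662 - (0.042003)·(0.919662 - 1.110000)/(0.042003 - (0.595560)) = 0.905220; f(x_3) = -0.001555

0.905220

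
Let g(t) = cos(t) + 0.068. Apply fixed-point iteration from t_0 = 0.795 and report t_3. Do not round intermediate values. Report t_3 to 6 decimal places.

t_1 = g(0.795000) = 0.768285
t_2 = g(0.768285) = 0.787104
t_3 = g(0.787104) = 0.773900

0.773900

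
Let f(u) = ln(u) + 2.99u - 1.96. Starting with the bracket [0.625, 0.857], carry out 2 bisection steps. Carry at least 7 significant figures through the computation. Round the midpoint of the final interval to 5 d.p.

f(0.625000) = -0.561254, f(0.857000) = 0.448113 (opposite signs)
step 1: m = 0.741000, f(m) = -0.044165 < 0 → root in [0.741000, 0.857000]
step 2: m = 0.799000, f(m) = 0.204616 > 0 → root in [0.741000, 0.799000]
Midpoint of [0.741000, 0.799000] = 0.770000

0.77000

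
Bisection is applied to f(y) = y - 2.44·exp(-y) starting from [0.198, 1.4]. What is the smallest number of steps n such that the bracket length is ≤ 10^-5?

17

Initial width b − a = 1.4 − 0.198 = 1.202000.
After n steps the width is (b−a)/2^n; need (b−a)/2^n ≤ 10^-5.
So n ≥ log₂(1.202000/10^-5) = log₂(120200.0000) ≈ 16.8751.
Hence n = 17.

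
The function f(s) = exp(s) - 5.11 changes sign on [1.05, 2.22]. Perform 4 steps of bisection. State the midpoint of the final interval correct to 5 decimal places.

1.59844

f(1.050000) = -2.252349, f(2.220000) = 4.097331 (opposite signs)
step 1: m = 1.635000, f(m) = 0.019458 > 0 → root in [1.050000, 1.635000]
step 2: m = 1.342500, f(m) = -1.281397 < 0 → root in [1.342500, 1.635000]
step 3: m = 1.488750, f(m) = -0.678447 < 0 → root in [1.488750, 1.635000]
step 4: m = 1.561875, f(m) = -0.342248 < 0 → root in [1.561875, 1.635000]
Midpoint of [1.561875, 1.635000] = 1.598438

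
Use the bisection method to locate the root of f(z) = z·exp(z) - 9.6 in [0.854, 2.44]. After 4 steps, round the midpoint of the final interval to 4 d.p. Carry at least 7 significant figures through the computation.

f(0.854000) = -7.593933, f(2.440000) = 18.394219 (opposite signs)
step 1: m = 1.647000, f(m) = -1.049793 < 0 → root in [1.647000, 2.440000]
step 2: m = 2.043500, f(m) = 6.170861 > 0 → root in [1.647000, 2.043500]
step 3: m = 1.845250, f(m) = 2.079846 > 0 → root in [1.647000, 1.845250]
step 4: m = 1.746125, f(m) = 0.409394 > 0 → root in [1.647000, 1.746125]
Midpoint of [1.647000, 1.746125] = 1.696563

1.6966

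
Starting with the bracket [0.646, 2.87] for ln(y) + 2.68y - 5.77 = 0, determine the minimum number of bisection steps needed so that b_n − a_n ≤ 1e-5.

18

Initial width b − a = 2.87 − 0.646 = 2.224000.
After n steps the width is (b−a)/2^n; need (b−a)/2^n ≤ 1e-5.
So n ≥ log₂(2.224000/1e-5) = log₂(222400.0000) ≈ 17.7628.
Hence n = 18.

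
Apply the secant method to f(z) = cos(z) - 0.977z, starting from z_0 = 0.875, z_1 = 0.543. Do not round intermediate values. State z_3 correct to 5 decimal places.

Secant update: z_(k+1) = z_k − f(z_k)·(z_k − z_(k-1))/(f(z_k) − f(z_(k-1))).
f(z_0) = -0.213878, f(z_1) = 0.325651
z_2 = 0.543000 - (0.325651)·(0.543000 - 0.875000)/(0.325651 - (-0.213878)) = 0.743390; f(z_2) = 0.009887
z_3 = 0.743390 - (0.009887)·(0.743390 - 0.543000)/(0.009887 - (0.325651)) = 0.749664; f(z_3) = -0.000504

0.74966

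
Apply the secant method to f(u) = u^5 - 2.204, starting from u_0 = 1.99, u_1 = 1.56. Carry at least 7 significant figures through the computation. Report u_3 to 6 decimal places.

1.276629

f(u_0) = 29.003960, f(u_1) = 7.034958
u_2 = 1.560000 - (7.034958)·(1.560000 - 1.990000)/(7.034958 - (29.003960)) = 1.422305; f(u_2) = 3.616536
u_3 = 1.422305 - (3.616536)·(1.422305 - 1.560000)/(3.616536 - (7.034958)) = 1.276629; f(u_3) = 1.186966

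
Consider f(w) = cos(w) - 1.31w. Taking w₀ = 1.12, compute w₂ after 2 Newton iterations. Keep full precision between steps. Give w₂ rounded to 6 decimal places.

f'(w) = -sin(w) - 1.31
w_0 = 1.120000: f = -1.031518, f' = -2.210100 → w_1 = 1.120000 - (-1.031518)/(-2.210100) = 0.653271
w_1 = 0.653271: f = -0.061685, f' = -1.917787 → w_2 = 0.653271 - (-0.061685)/(-1.917787) = 0.621106

0.621106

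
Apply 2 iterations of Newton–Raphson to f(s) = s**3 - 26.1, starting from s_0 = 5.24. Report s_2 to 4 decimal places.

f'(s) = 3s**2
s_0 = 5.240000: f = 117.777824, f' = 82.372800 → s_1 = 5.240000 - (117.777824)/(82.372800) = 3.810185
s_1 = 3.810185: f = 29.214420, f' = 43.552541 → s_2 = 3.810185 - (29.214420)/(43.552541) = 3.139400

3.1394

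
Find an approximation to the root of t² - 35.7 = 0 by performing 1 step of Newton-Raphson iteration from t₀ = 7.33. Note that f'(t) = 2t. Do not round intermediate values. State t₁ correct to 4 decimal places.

6.1002

t_0 = 7.330000: f = 18.028900, f' = 14.660000 → t_1 = 7.330000 - (18.028900)/(14.660000) = 6.100198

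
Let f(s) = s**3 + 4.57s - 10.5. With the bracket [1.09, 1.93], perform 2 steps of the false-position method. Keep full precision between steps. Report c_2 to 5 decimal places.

1.51320

False-position update: c = (a·f(b) − b·f(a))/(f(b) − f(a)); replace the endpoint whose sign matches f(c).
f(1.090000) = -4.223671, f(1.930000) = 5.509157
step 1: c = 1.454528, f(c) = -0.775538 < 0 → new bracket [1.454528, 1.930000]
step 2: c = 1.513201, f(c) = -0.119775 < 0 → new bracket [1.513201, 1.930000]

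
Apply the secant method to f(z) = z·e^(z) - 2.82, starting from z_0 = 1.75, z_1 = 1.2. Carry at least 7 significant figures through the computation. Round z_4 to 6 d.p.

1.018986

f(z_0) = 7.250555, f(z_1) = 1.164140
z_2 = 1.200000 - (1.164140)·(1.200000 - 1.750000)/(1.164140 - (7.250555)) = 1.094802; f(z_2) = 0.451917
z_3 = 1.094802 - (0.451917)·(1.094802 - 1.200000)/(0.451917 - (1.164140)) = 1.028053; f(z_3) = 0.054041
z_4 = 1.028053 - (0.054041)·(1.028053 - 1.094802)/(0.054041 - (0.451917)) = 1.018986; f(z_4) = 0.002985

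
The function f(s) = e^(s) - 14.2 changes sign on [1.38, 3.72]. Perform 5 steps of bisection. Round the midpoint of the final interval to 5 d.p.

f(1.380000) = -10.225098, f(3.720000) = 27.064394 (opposite signs)
step 1: m = 2.550000, f(m) = -1.392896 < 0 → root in [2.550000, 3.720000]
step 2: m = 3.135000, f(m) = 8.788636 > 0 → root in [2.550000, 3.135000]
step 3: m = 2.842500, f(m) = 2.958608 > 0 → root in [2.550000, 2.842500]
step 4: m = 2.696250, f(m) = 0.624037 > 0 → root in [2.550000, 2.696250]
step 5: m = 2.623125, f(m) = -0.421285 < 0 → root in [2.623125, 2.696250]
Midpoint of [2.623125, 2.696250] = 2.659687

2.65969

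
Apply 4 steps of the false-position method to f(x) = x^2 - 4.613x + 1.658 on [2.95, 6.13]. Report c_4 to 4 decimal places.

False-position update: c = (a·f(b) − b·f(a))/(f(b) − f(a)); replace the endpoint whose sign matches f(c).
f(2.950000) = -3.247850, f(6.130000) = 10.957210
step 1: c = 3.677076, f(c) = -1.783463 < 0 → new bracket [3.677076, 6.130000]
step 2: c = 4.020441, f(c) = -0.724348 < 0 → new bracket [4.020441, 6.130000]
step 3: c = 4.151250, f(c) = -0.258839 < 0 → new bracket [4.151250, 6.130000]
step 4: c = 4.196915, f(c) = -0.088274 < 0 → new bracket [4.196915, 6.130000]

4.1969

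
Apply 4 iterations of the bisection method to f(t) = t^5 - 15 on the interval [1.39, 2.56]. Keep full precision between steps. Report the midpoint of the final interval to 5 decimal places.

f(1.390000) = -9.811116, f(2.560000) = 94.951163 (opposite signs)
step 1: m = 1.975000, f(m) = 15.049379 > 0 → root in [1.390000, 1.975000]
step 2: m = 1.682500, f(m) = -1.517347 < 0 → root in [1.682500, 1.975000]
step 3: m = 1.828750, f(m) = 5.453691 > 0 → root in [1.682500, 1.828750]
step 4: m = 1.755625, f(m) = 1.678569 > 0 → root in [1.682500, 1.755625]
Midpoint of [1.682500, 1.755625] = 1.719063

1.71906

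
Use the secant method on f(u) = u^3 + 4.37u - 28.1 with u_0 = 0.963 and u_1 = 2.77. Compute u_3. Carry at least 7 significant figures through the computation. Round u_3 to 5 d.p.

2.55715

f(u_0) = -22.998634, f(u_1) = 5.258833
u_2 = 2.770000 - (5.258833)·(2.770000 - 0.963000)/(5.258833 - (-22.998634)) = 2.433710; f(u_2) = -3.049964
u_3 = 2.433710 - (-3.049964)·(2.433710 - 2.770000)/(-3.049964 - (5.258833)) = 2.557154; f(u_3) = -0.203914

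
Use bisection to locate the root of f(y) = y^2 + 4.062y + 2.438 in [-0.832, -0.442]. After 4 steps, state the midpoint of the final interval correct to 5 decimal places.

-0.72231

f(-0.832000) = -0.249360, f(-0.442000) = 0.837960 (opposite signs)
step 1: m = -0.637000, f(m) = 0.256275 > 0 → root in [-0.832000, -0.637000]
step 2: m = -0.734500, f(m) = -0.006049 < 0 → root in [-0.734500, -0.637000]
step 3: m = -0.685750, f(m) = 0.122737 > 0 → root in [-0.734500, -0.685750]
step 4: m = -0.710125, f(m) = 0.057750 > 0 → root in [-0.734500, -0.710125]
Midpoint of [-0.734500, -0.710125] = -0.722312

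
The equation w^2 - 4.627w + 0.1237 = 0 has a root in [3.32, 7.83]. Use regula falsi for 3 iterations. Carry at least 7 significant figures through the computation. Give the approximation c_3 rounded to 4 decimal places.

f(3.320000) = -4.215540, f(7.830000) = 25.203190
step 1: c = 3.966258, f(c) = -2.496974 < 0 → new bracket [3.966258, 7.830000]
step 2: c = 4.314547, f(c) = -1.224394 < 0 → new bracket [4.314547, 7.830000]
step 3: c = 4.477418, f(c) = -0.546040 < 0 → new bracket [4.477418, 7.830000]

4.4774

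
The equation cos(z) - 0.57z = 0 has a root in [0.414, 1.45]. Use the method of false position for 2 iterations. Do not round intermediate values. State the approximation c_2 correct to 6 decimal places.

0.974955

False-position update: c = (a·f(b) − b·f(a))/(f(b) − f(a)); replace the endpoint whose sign matches f(c).
f(0.414000) = 0.679539, f(1.450000) = -0.705997
step 1: c = 0.922108, f(c) = 0.078540 > 0 → new bracket [0.922108, 1.450000]
step 2: c = 0.974955, f(c) = 0.005480 > 0 → new bracket [0.974955, 1.450000]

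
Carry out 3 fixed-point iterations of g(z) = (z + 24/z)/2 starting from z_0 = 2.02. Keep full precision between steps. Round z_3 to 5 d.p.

z_1 = g(2.020000) = 6.950594
z_2 = g(6.950594) = 5.201768
z_3 = g(5.201768) = 4.907792

4.90779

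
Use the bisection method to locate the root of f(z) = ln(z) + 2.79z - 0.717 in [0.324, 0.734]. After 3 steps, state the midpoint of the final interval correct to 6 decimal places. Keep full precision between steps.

f(0.324000) = -0.940052, f(0.734000) = 1.021614 (opposite signs)
step 1: m = 0.529000, f(m) = 0.122143 > 0 → root in [0.324000, 0.529000]
step 2: m = 0.426500, f(m) = -0.379208 < 0 → root in [0.426500, 0.529000]
step 3: m = 0.477750, f(m) = -0.122745 < 0 → root in [0.477750, 0.529000]
Midpoint of [0.477750, 0.529000] = 0.503375

0.503375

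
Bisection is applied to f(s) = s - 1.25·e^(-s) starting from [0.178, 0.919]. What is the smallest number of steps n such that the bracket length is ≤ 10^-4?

Initial width b − a = 0.919 − 0.178 = 0.741000.
After n steps the width is (b−a)/2^n; need (b−a)/2^n ≤ 10^-4.
So n ≥ log₂(0.741000/10^-4) = log₂(7410.0000) ≈ 12.8553.
Hence n = 13.

13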